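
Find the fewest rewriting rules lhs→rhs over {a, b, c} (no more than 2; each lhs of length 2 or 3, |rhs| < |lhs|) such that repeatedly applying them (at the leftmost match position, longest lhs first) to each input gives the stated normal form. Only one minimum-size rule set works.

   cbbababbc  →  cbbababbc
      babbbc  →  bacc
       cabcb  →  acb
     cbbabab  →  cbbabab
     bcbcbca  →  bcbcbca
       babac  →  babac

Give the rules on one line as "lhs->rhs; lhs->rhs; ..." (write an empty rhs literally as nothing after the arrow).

  | cbbababbc
  | babbbc => bacc
  | cabcb => acb
  | cbbabab

bbb->c; cab->a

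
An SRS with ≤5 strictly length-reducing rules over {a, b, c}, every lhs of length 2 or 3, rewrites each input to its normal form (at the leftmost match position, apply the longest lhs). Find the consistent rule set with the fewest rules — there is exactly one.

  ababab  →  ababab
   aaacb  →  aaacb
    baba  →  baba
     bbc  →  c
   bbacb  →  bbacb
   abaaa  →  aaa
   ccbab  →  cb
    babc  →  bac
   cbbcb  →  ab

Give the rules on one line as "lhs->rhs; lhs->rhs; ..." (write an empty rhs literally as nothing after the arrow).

  | ababab
  | aaacb
  | baba
  | bbc => bc => c

baa->a; bc->c; cba->; cbc->a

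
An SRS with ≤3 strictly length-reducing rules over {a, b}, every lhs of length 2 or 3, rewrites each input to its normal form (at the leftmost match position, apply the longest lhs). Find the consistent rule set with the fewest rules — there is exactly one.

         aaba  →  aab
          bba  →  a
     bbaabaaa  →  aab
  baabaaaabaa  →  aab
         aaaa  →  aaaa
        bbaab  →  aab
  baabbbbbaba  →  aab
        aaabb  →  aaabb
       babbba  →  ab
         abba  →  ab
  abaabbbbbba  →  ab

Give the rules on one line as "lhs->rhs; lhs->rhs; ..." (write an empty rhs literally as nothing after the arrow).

aba->ab; ba->a

  | aaba => aab
  | bba => ba => a
  | bbaabaaa => baabaaa => aabaaa => aabaa => aaba => aab
  | baabaaaabaa => aabaaaabaa => aabaaabaa => aabaabaa => aababaa => aabbaa => aabaa => aaba => aab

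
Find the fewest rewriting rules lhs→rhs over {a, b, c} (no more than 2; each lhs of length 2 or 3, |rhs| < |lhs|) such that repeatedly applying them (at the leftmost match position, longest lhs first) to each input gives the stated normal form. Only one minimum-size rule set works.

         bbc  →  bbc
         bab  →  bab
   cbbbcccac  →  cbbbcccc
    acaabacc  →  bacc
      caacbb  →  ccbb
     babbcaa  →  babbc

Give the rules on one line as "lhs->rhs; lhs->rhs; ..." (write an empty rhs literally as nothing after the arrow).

acb->b; ca->c

  | bbc
  | bab
  | cbbbcccac => cbbbcccc
  | acaabacc => acabacc => acbacc => bacc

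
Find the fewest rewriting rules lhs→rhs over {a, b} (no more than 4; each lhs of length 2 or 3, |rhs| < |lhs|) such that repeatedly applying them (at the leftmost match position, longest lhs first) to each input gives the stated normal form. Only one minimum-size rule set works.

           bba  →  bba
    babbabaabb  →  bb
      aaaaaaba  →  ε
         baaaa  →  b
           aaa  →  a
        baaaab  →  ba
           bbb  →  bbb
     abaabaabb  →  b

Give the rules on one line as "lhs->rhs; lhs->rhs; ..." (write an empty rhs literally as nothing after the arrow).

aa->; aab->a; ab->

  | bba
  | babbabaabb => bbabaabb => bbaabb => bbab => bb
  | aaaaaaba => aaaaba => aaba => aa => ε
  | baaaa => baa => b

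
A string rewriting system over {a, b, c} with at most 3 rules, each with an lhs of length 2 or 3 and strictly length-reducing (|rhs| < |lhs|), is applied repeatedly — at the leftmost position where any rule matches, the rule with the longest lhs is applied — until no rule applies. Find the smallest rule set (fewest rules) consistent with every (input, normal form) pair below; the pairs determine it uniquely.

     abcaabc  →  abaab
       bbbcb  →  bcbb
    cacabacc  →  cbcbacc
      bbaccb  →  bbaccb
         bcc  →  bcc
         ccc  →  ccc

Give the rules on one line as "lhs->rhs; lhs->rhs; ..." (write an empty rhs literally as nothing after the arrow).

abc->ab; aca->bc; bbc->cb

  | abcaabc => abaabc => abaab
  | bbbcb => bcbb
  | cacabacc => cbcbacc
  | bbaccb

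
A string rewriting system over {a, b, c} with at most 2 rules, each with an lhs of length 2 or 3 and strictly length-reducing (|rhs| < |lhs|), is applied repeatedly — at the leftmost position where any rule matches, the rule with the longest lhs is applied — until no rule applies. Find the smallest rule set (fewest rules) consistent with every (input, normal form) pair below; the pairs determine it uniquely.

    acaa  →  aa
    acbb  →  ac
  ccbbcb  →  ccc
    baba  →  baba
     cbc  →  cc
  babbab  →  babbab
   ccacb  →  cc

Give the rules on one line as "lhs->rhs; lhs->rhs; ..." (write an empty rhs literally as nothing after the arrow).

  | acaa => aa
  | acbb => acb => ac
  | ccbbcb => ccbcb => cccb => ccc
  | baba

ca->; cb->c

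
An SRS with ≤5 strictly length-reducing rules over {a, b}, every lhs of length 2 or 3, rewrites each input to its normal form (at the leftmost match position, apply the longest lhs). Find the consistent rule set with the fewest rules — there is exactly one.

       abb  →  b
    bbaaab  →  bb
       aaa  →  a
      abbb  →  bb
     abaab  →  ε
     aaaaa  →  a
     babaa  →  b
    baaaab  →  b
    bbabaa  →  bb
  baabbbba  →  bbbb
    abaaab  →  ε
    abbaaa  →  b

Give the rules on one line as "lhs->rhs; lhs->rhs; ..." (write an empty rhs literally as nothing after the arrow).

  | abb => b
  | bbaaab => bbaab => bbab => bb
  | aaa => aa => a
  | abbb => bb

aa->a; ab->; ba->b; bab->b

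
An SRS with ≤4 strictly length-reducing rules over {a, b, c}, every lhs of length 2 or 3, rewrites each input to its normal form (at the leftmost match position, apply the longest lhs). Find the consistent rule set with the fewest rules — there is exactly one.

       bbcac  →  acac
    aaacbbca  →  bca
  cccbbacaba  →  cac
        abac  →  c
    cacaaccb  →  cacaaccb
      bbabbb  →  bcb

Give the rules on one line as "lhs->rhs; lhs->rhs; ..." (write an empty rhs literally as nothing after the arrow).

aaa->bc; aba->; bb->a; cca->

  | bbcac => acac
  | aaacbbca => bccbbca => bccaca => bca
  | cccbbacaba => cccaacaba => cacaba => cac
  | abac => c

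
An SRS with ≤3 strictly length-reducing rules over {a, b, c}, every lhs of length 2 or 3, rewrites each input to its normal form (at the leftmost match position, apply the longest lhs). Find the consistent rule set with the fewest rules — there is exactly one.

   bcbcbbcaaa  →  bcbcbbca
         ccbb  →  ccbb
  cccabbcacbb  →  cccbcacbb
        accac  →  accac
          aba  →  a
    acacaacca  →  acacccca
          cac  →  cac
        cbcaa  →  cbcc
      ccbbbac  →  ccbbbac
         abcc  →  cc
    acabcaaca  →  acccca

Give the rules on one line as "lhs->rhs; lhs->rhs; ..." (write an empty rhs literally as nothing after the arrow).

aa->c; aaa->a; ab->

  | bcbcbbcaaa => bcbcbbca
  | ccbb
  | cccabbcacbb => cccbcacbb
  | accac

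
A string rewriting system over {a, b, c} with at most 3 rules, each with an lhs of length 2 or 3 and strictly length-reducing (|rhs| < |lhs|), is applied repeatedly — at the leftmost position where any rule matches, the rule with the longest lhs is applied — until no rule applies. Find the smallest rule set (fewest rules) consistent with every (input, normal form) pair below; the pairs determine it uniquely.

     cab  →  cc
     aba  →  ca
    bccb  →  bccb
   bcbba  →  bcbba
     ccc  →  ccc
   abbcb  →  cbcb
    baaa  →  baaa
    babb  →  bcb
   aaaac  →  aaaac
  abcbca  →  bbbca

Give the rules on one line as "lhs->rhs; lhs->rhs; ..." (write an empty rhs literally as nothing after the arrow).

ab->c; abc->bb

  | cab => cc
  | aba => ca
  | bccb
  | bcbba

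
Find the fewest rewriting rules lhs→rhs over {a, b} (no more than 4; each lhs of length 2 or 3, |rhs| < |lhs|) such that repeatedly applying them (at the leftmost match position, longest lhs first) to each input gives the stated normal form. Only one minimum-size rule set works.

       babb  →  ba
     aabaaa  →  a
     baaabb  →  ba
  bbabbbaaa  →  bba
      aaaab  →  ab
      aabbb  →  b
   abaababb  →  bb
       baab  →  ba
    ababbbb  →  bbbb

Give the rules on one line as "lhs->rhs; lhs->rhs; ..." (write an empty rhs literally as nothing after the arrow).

  | babb => bab => ba
  | aabaaa => abaaa => aa => a
  | baaabb => baabb => babb => bab => ba
  | bbabbbaaa => bbabbaaa => bbabaaa => bbaaaa => bbaaa => bbaa => bba

aa->a; aba->; abb->; bab->ba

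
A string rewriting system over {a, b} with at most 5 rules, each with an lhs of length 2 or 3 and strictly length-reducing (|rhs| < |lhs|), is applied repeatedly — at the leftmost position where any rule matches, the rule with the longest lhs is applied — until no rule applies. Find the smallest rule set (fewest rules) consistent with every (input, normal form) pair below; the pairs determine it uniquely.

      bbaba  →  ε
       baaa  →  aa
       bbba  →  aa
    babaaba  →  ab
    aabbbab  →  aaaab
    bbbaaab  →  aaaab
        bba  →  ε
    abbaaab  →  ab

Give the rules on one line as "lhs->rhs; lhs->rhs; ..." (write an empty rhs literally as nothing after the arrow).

  | bbaba => baba => ba => ε
  | baaa => aa
  | bbba => aa
  | babaaba => baaba => aba => ab

aba->ab; ba->; bb->b; bbb->a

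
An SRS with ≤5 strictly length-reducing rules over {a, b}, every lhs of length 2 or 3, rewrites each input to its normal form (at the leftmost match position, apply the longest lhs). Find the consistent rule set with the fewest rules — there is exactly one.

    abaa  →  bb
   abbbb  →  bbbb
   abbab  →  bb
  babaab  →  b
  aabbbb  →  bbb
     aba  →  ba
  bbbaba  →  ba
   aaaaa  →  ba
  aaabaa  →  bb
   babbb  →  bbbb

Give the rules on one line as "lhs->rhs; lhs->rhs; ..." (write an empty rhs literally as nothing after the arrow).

  | abaa => baa => bb
  | abbbb => bbbb
  | abbab => bbab => bab => bb
  | babaab => bbaab => baab => b

aa->b; aab->; ab->b; bba->ba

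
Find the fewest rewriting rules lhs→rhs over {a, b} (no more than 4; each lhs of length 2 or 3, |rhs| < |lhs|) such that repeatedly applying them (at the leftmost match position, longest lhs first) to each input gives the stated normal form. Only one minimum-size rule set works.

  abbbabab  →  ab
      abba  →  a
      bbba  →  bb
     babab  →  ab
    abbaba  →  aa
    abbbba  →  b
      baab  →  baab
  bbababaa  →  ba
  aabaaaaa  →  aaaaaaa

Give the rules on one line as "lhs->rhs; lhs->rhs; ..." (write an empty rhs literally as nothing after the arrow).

  | abbbabab => babab => ab
  | abba => a
  | bbba => bb
  | babab => ab

aba->aa; abb->; bab->; bba->b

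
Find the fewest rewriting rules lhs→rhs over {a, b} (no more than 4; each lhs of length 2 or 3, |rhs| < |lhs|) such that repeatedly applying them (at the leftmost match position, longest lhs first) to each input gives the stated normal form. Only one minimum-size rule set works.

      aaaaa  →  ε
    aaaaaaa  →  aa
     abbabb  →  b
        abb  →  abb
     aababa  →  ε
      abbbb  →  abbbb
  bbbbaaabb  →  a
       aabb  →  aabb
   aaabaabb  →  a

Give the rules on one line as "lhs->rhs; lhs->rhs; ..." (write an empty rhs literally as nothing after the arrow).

aaa->bb; aba->; ba->; bab->a

  | aaaaa => bbaa => ba => ε
  | aaaaaaa => bbaaaa => baaa => aa
  | abbabb => abab => b
  | abb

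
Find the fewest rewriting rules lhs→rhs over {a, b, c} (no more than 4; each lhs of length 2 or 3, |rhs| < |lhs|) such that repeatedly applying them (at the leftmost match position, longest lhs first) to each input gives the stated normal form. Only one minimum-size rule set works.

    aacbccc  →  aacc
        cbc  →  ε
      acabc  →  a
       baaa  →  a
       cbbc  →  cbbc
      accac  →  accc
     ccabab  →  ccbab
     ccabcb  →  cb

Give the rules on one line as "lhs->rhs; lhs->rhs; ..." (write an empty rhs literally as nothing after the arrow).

  | aacbccc => aacc
  | cbc => ε
  | acabc => acbc => a
  | baaa => a

baa->; ca->c; cbc->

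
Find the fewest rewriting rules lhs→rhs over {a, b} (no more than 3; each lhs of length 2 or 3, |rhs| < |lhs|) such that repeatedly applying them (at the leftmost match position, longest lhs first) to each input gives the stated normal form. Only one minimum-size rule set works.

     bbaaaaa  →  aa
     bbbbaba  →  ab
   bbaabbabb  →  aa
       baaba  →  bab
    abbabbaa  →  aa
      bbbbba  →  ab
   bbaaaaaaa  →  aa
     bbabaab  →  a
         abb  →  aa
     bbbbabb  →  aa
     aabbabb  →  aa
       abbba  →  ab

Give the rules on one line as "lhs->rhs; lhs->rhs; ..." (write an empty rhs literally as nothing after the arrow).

  | bbaaaaa => aaaaaa => aaaaa => aaaa => aaa => aa
  | bbbbaba => abbaba => aaaba => aaba => ab
  | bbaabbabb => aaabbabb => aabbabb => aaaabb => aaabb => aabb => aaa => aa
  | baaba => bab

aaa->aa; aba->b; bb->a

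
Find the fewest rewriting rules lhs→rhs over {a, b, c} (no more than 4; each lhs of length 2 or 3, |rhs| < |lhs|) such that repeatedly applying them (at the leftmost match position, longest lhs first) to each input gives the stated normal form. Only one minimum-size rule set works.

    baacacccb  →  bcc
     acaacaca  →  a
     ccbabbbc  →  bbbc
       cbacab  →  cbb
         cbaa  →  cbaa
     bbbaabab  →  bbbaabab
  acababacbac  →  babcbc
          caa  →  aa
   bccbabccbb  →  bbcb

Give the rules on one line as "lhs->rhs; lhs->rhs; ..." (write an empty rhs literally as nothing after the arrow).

  | baacacccb => bacacccb => bcacccb => bacccb => bcccb => bcc
  | acaacaca => caacaca => aacaca => acaca => caca => aca => ca => a
  | ccbabbbc => cabbbc => bbbc
  | cbacab => cbcab => cbb

ac->c; ca->a; cab->b; ccb->c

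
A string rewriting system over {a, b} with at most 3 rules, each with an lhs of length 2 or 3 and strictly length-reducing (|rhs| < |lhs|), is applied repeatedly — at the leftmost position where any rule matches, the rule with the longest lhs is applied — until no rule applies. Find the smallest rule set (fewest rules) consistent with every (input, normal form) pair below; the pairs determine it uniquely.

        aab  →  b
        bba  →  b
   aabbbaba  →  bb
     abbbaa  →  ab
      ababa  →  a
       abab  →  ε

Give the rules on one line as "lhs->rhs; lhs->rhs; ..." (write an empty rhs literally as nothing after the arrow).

aa->; bab->a; bba->b

  | aab => b
  | bba => b
  | aabbbaba => bbbaba => bbba => bb
  | abbbaa => abba => ab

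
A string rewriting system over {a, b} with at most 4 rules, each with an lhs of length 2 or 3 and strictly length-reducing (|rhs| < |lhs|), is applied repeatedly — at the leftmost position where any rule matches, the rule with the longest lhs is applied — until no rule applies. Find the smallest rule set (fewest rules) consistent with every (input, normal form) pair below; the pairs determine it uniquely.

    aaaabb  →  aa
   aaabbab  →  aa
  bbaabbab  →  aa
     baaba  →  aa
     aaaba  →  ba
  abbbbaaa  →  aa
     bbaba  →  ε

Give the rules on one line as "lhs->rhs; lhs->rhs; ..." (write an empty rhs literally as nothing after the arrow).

aaa->; aab->aa; baa->b; bb->a

  | aaaabb => abb => aa
  | aaabbab => bbab => aab => aa
  | bbaabbab => aaabbab => bbab => aab => aa
  | baaba => bba => aa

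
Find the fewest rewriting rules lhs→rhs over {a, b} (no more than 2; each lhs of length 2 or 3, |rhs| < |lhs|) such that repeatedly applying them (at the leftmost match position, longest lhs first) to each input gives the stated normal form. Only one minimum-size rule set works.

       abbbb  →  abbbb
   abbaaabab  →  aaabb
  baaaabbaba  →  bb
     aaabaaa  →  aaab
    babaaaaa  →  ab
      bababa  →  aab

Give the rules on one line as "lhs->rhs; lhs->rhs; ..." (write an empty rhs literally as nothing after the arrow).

ba->b; bba->ab

  | abbbb
  | abbaaabab => aabaabab => aababab => aabbab => aaabb
  | baaaabbaba => baaabbaba => baabbaba => babbaba => bbbaba => babba => bbba => bab => bb
  | aaabaaa => aaabaa => aaaba => aaab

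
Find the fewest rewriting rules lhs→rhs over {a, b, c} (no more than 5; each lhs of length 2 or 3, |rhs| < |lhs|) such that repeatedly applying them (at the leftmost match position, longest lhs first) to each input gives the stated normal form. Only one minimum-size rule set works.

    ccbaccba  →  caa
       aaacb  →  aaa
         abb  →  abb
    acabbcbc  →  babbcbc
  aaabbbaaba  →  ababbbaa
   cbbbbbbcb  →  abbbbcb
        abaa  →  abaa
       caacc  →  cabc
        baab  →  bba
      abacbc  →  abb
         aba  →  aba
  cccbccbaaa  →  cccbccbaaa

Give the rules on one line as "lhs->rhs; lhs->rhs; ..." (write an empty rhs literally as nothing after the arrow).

aab->ba; ac->b; acb->a; cbb->a

  | ccbaccba => ccbbcba => cacba => caa
  | aaacb => aaa
  | abb
  | acabbcbc => babbcbc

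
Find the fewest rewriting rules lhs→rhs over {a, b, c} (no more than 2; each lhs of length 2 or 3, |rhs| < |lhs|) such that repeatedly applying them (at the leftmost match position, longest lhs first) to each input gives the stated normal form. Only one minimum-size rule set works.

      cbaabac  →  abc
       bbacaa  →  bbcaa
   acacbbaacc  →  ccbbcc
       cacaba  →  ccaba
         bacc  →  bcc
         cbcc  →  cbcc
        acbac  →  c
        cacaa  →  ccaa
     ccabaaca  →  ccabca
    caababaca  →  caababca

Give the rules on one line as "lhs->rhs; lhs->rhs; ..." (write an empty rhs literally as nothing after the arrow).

  | cbaabac => abac => abc
  | bbacaa => bbcaa
  | acacbbaacc => cacbbaacc => ccbbaacc => ccbbacc => ccbbcc
  | cacaba => ccaba

ac->c; cba->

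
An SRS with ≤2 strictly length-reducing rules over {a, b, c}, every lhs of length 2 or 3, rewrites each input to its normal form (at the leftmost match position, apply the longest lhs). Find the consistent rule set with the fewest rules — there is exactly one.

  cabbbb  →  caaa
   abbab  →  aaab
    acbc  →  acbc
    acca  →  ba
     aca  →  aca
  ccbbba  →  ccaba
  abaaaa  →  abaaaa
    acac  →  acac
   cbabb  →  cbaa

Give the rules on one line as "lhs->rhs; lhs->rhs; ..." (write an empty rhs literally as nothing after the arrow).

  | cabbbb => caabb => caaa
  | abbab => aaab
  | acbc
  | acca => ba

acc->b; bb->a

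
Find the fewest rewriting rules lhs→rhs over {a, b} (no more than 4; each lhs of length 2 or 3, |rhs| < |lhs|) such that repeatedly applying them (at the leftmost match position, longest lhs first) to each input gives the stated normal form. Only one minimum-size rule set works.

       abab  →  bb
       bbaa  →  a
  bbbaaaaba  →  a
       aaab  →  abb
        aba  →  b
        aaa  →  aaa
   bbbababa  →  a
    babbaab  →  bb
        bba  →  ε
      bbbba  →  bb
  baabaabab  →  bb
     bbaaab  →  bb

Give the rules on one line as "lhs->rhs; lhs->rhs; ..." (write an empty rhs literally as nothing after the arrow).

  | abab => bb
  | bbaa => a
  | bbbaaaaba => baaaba => aaaba => abba => a
  | aaab => abb

aab->bb; aba->b; ba->a; bba->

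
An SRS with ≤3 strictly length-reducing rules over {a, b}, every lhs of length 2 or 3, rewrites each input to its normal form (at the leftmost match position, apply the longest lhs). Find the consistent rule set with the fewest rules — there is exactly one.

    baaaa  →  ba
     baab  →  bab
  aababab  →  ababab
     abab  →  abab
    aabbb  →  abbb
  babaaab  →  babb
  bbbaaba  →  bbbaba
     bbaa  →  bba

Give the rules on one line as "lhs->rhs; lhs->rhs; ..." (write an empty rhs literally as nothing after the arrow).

aa->a; aaa->

  | baaaa => ba
  | baab => bab
  | aababab => ababab
  | abab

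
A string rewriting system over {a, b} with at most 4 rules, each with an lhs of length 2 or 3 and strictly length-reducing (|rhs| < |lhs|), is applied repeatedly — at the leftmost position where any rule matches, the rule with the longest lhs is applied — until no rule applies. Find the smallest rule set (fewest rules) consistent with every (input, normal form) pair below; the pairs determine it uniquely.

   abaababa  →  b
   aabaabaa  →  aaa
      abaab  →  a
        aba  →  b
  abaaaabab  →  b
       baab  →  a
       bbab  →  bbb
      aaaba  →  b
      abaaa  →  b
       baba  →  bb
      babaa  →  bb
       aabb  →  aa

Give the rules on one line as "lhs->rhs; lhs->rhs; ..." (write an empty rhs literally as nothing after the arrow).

ab->b; abb->a; ba->b; baa->ab

  | abaababa => baababa => abbaba => aaba => aba => ba => b
  | aabaabaa => abaabaa => baabaa => abbaa => aaa
  | abaab => baab => abb => a
  | aba => ba => b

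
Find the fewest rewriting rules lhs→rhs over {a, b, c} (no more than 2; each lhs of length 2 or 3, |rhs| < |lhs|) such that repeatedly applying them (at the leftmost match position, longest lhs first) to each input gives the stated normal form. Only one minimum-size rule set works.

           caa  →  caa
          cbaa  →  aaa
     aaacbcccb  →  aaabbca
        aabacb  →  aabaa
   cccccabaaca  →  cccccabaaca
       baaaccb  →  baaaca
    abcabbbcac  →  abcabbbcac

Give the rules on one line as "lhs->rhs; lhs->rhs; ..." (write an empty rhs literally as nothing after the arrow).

  | caa
  | cbaa => aaa
  | aaacbcccb => aaabbccb => aaabbca
  | aabacb => aabaa

cb->a; cbc->bb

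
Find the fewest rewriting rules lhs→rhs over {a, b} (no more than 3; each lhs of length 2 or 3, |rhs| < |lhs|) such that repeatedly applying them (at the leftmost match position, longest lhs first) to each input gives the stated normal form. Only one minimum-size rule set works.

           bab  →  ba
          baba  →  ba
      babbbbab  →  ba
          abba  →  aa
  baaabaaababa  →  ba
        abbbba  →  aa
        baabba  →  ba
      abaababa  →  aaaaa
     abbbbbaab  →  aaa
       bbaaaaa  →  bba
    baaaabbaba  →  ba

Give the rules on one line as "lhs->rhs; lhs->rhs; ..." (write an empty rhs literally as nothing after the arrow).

ab->a; baa->ba

  | bab => ba
  | baba => baa => ba
  | babbbbab => babbbab => babbab => babab => baab => bab => ba
  | abba => aba => aa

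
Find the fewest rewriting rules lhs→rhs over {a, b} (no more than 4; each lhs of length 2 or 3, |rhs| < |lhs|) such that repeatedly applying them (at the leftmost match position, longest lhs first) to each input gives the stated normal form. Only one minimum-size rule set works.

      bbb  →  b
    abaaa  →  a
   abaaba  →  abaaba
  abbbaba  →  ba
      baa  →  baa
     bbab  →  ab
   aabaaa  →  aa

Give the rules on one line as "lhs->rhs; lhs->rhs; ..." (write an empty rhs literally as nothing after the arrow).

aaa->b; bab->aa; bb->

  | bbb => b
  | abaaa => abb => a
  | abaaba
  | abbbaba => ababa => aaaa => ba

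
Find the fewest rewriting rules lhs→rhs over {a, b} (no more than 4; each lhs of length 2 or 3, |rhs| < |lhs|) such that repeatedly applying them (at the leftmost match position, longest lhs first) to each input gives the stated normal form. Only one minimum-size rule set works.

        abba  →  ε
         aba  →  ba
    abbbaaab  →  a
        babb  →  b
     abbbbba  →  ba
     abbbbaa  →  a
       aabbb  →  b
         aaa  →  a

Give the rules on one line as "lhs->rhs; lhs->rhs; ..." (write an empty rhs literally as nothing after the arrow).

  | abba => bba => aa => ε
  | aba => ba
  | abbbaaab => bbbaaab => abaaab => baaab => bab => bb => a
  | babb => bbb => ab => b

aa->; ab->b; bb->a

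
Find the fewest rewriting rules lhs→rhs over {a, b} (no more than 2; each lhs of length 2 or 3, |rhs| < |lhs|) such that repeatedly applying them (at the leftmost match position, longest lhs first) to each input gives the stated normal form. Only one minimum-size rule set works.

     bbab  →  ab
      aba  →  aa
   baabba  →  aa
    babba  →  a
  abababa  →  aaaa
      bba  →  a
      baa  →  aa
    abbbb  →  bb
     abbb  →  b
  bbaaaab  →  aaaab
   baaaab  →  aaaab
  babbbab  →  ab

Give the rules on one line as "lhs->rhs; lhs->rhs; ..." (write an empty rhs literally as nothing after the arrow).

abb->; ba->a

  | bbab => bab => ab
  | aba => aa
  | baabba => aabba => aa
  | babba => abba => a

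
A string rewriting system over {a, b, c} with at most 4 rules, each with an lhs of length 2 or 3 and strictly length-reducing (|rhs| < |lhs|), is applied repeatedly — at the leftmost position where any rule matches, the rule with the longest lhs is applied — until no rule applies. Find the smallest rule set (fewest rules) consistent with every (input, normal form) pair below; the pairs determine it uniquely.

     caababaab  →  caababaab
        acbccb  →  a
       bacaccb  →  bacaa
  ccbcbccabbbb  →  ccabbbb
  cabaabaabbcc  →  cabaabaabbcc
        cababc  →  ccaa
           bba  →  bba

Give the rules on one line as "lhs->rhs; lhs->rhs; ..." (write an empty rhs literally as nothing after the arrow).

  | caababaab
  | acbccb => ccb => a
  | bacaccb => bacaa
  | ccbcbccabbbb => acbccabbbb => ccabbbb

abc->ca; acb->; ccb->a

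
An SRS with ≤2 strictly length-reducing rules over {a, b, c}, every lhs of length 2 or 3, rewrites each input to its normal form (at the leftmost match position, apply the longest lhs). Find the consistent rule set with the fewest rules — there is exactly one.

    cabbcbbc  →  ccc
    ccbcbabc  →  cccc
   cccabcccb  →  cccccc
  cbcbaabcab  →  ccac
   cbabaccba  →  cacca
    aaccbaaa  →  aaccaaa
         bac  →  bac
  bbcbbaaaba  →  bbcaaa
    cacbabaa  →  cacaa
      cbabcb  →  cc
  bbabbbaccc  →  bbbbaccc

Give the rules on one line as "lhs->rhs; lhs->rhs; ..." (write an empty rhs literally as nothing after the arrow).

ab->; cb->c

  | cabbcbbc => cbcbbc => ccbbc => ccbc => ccc
  | ccbcbabc => cccbabc => cccabc => cccc
  | cccabcccb => ccccccb => cccccc
  | cbcbaabcab => ccbaabcab => ccaabcab => ccacab => ccac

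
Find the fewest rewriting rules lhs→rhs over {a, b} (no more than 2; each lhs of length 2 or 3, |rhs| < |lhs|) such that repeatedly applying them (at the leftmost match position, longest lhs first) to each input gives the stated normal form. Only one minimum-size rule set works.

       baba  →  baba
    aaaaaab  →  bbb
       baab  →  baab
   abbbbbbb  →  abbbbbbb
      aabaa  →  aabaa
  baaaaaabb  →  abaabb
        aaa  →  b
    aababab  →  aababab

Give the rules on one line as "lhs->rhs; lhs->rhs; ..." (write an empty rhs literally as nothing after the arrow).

aaa->b; bba->ab

  | baba
  | aaaaaab => baaab => bbb
  | baab
  | abbbbbbb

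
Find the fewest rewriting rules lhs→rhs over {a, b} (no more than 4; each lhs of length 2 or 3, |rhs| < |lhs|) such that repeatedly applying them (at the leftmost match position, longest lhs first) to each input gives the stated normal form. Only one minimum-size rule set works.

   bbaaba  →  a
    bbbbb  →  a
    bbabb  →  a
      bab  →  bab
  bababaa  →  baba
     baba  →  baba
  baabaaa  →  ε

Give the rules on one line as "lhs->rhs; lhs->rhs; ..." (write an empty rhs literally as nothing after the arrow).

  | bbaaba => aaba => bba => a
  | bbbbb => abb => a
  | bbabb => abb => a
  | bab

aa->b; bb->; bbb->a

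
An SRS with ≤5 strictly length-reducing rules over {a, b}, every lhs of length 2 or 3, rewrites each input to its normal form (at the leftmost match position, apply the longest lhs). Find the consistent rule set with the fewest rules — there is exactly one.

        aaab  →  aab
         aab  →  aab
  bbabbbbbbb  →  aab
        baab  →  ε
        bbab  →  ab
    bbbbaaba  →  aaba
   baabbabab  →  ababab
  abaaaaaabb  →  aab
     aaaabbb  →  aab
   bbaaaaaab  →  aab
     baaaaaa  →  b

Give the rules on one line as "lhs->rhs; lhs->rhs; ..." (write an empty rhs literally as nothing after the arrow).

  | aaab => aab
  | aab
  | bbabbbbbbb => abbbbbbb => aabbbbb => aaabbb => aabbb => aaab => aab
  | baab => bb => ε

aaa->aa; baa->b; bb->; bbb->ab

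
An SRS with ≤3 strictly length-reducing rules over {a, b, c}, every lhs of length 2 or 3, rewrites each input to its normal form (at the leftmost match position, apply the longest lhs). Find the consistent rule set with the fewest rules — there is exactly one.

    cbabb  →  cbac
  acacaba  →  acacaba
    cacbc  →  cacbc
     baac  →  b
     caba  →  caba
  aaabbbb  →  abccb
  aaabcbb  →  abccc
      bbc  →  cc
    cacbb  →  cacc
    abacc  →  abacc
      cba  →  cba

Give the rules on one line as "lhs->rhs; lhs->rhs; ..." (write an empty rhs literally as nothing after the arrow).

  | cbabb => cbac
  | acacaba
  | cacbc
  | baac => b

aab->bc; aac->; bb->c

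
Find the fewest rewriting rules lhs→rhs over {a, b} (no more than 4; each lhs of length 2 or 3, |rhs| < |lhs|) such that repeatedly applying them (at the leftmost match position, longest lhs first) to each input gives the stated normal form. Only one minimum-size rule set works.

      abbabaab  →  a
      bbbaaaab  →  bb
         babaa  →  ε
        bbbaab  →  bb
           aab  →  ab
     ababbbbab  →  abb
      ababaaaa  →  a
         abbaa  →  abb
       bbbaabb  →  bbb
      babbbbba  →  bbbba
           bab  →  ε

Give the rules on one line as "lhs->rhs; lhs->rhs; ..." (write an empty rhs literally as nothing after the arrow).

aa->; aab->ab; bab->

  | abbabaab => abaab => abab => a
  | bbbaaaab => bbbaab => bbbab => bb
  | babaa => aa => ε
  | bbbaab => bbbab => bb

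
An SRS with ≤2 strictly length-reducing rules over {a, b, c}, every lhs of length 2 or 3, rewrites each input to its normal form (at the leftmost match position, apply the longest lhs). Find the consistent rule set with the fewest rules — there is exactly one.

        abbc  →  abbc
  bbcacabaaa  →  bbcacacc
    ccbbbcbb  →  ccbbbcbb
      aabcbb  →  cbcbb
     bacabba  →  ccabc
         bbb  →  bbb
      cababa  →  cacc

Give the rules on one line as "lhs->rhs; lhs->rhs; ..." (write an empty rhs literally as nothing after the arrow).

aa->c; ba->c

  | abbc
  | bbcacabaaa => bbcacacaa => bbcacacc
  | ccbbbcbb
  | aabcbb => cbcbb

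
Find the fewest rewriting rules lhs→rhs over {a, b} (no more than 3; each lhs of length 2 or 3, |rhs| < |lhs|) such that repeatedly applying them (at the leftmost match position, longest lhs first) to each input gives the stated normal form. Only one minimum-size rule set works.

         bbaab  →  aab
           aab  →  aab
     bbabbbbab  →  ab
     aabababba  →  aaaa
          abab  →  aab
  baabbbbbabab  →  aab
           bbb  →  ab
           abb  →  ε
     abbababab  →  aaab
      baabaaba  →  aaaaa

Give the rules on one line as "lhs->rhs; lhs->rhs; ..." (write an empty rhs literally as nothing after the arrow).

abb->; ba->a; bbb->ab

  | bbaab => baab => aab
  | aab
  | bbabbbbab => babbbbab => abbbbab => bbab => bab => ab
  | aabababba => aaababba => aaaabba => aaaa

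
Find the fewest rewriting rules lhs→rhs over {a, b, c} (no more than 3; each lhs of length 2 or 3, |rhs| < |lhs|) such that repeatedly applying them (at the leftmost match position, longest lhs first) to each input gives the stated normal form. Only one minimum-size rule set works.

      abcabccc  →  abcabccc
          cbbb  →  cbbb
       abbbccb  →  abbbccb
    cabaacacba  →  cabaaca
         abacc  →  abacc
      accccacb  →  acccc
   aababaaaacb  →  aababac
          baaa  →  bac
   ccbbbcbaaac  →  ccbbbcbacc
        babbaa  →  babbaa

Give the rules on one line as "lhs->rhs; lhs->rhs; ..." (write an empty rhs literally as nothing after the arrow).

aaa->ac; acb->

  | abcabccc
  | cbbb
  | abbbccb
  | cabaacacba => cabaaca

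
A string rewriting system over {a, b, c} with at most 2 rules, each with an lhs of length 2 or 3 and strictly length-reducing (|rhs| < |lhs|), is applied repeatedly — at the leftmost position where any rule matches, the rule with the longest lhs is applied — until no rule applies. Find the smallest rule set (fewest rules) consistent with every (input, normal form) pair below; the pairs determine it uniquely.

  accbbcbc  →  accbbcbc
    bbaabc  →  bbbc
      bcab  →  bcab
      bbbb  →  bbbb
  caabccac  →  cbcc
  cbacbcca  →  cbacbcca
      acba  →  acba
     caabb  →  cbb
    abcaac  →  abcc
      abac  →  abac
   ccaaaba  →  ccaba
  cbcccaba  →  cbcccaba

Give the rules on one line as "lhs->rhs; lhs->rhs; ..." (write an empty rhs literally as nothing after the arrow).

aa->; cac->c

  | accbbcbc
  | bbaabc => bbbc
  | bcab
  | bbbb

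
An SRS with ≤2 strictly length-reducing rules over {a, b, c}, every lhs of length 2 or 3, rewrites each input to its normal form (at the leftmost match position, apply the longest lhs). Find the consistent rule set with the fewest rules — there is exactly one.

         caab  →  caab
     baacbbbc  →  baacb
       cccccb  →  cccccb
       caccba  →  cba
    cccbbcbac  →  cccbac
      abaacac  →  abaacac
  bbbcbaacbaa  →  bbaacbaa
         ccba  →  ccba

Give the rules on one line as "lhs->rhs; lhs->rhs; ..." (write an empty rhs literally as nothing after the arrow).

  | caab
  | baacbbbc => baacb
  | cccccb
  | caccba => cba

acc->; bbc->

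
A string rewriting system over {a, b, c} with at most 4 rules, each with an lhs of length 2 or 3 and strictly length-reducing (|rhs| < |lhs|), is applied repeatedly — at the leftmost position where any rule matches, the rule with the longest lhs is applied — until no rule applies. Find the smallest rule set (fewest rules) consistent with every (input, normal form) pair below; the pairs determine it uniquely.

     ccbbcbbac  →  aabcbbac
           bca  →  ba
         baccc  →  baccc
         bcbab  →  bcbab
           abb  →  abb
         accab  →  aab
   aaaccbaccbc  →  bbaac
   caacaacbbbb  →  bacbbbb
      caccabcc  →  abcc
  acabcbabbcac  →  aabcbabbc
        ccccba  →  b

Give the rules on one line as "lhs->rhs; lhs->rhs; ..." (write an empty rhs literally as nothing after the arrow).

  | ccbbcbbac => aabcbbac
  | bca => ba
  | baccc
  | bcbab

aaa->b; ca->a; cac->c; ccb->aa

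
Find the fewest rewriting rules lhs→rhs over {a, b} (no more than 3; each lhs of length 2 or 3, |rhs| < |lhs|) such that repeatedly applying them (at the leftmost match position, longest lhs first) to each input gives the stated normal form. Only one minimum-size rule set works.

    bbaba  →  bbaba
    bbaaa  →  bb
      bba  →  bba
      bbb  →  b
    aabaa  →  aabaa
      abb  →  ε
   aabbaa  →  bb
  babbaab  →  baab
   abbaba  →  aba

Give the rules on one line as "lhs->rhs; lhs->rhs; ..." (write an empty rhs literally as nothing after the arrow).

aaa->bb; abb->; bbb->b

  | bbaba
  | bbaaa => bbbb => bb
  | bba
  | bbb => b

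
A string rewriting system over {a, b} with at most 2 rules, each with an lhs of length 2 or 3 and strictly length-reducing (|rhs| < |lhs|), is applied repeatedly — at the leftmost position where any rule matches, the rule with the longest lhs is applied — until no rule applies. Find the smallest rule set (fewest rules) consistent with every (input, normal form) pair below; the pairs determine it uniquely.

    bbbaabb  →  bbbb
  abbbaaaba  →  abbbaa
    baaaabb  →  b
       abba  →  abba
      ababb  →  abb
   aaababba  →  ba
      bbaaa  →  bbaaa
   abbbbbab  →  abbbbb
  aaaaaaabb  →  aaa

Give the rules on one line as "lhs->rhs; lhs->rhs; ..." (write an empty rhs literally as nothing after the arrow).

aab->; bab->b

  | bbbaabb => bbbb
  | abbbaaaba => abbbaa
  | baaaabb => baab => b
  | abba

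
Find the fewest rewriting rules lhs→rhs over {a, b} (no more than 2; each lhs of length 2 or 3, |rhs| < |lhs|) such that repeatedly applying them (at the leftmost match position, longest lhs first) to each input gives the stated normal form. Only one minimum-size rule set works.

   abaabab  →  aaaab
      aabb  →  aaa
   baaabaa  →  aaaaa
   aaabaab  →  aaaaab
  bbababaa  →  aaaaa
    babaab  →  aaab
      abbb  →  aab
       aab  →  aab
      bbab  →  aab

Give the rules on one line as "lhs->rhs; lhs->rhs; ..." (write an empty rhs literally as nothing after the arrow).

ba->a; bb->a

  | abaabab => aaabab => aaaab
  | aabb => aaa
  | baaabaa => aaabaa => aaaaa
  | aaabaab => aaaaab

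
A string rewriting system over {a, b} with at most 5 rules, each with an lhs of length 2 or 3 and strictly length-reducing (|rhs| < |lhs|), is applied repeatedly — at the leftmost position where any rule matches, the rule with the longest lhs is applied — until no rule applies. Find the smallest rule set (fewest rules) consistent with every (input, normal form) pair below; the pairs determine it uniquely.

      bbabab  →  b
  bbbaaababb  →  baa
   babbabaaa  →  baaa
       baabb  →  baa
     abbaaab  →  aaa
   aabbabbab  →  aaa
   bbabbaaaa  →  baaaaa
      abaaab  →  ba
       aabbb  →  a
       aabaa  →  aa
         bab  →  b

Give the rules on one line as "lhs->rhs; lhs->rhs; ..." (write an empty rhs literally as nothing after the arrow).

ab->; aba->bb; abb->a; bb->b

  | bbabab => babab => bbbb => bbb => bb => b
  | bbbaaababb => bbaaababb => baaababb => baabbbb => baabb => baa
  | babbabaaa => baabaaa => babbaa => baaa
  | baabb => baa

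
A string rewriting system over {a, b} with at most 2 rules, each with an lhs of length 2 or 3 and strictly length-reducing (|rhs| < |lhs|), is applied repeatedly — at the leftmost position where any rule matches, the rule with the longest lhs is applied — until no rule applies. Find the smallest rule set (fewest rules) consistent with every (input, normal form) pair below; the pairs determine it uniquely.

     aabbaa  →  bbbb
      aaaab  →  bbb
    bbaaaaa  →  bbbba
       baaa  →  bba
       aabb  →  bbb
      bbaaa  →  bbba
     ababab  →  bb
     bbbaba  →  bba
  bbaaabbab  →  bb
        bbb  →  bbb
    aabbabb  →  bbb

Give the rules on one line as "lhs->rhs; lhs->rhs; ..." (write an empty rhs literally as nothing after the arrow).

aa->b; bab->

  | aabbaa => bbbaa => bbbb
  | aaaab => baab => bbb
  | bbaaaaa => bbbaaa => bbbba
  | baaa => bba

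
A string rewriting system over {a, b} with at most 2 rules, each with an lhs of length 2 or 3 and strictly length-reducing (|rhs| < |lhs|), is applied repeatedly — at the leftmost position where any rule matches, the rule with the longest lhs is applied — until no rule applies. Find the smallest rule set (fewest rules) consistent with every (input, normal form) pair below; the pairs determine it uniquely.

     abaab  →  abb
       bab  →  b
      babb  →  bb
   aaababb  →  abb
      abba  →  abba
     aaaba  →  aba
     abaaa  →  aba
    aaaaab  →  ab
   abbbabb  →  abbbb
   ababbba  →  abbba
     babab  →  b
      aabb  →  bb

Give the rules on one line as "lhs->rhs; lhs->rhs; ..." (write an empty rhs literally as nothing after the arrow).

  | abaab => abb
  | bab => b
  | babb => bb
  | aaababb => ababb => abb

aa->; bab->b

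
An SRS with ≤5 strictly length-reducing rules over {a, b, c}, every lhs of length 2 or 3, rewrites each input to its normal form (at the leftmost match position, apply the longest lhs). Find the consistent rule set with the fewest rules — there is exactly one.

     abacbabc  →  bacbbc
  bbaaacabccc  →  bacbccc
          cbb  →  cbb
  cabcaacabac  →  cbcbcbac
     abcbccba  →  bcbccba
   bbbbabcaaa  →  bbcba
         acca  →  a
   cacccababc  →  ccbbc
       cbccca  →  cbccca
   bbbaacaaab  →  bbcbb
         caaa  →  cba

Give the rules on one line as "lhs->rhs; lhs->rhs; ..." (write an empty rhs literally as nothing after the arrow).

aa->b; ab->b; acc->; bba->ba

  | abacbabc => bacbabc => bacbbc
  | bbaaacabccc => baaacabccc => bbacabccc => bacabccc => bacbccc
  | cbb
  | cabcaacabac => cbcaacabac => cbcbcabac => cbcbcbac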